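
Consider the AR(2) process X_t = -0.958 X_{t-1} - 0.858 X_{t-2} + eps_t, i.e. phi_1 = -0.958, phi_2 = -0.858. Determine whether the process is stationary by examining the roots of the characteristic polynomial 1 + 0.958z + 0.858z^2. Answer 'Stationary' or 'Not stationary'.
\text{Stationary}

The AR(p) characteristic polynomial is P(z) = 1 + 0.958z + 0.858z^2.
Stationarity requires all roots to lie outside the unit circle, i.e. |z| > 1 for every root.
Set 1 + (0.958) z + (0.858) z^2 = 0, i.e. a z^2 + b z + c = 0 with a = 0.858, b = 0.958, c = 1.
Discriminant D = b^2 - 4ac = (0.958)^2 - 4*(0.858)*1 = 0.917764 - (3.432) = -2.514236.
D < 0, so the roots are the complex-conjugate pair z = (-b +/- i sqrt(-D)) / (2a) = -0.5583 +/- 0.924i.
For a conjugate pair |z|^2 = z * conj(z) = (product of roots) = c/a = 1/(0.858) = 1.165501, so |z| = sqrt(1.165501) = 1.0796 for both roots.
Moduli of all roots: 1.0796, 1.0796.
All moduli strictly greater than 1? Yes.
Verdict: Stationary.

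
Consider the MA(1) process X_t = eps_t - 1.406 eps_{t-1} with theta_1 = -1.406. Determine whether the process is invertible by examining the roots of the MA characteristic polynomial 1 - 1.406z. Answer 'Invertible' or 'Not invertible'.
\text{Not invertible}

The MA(q) characteristic polynomial is P(z) = 1 - 1.406z.
Invertibility requires all roots to lie outside the unit circle, i.e. |z| > 1 for every root.
This is linear in z: 1 + (-1.406) z = 0  =>  z = -1/(-1.406) = 0.711238,  |z| = 0.711238.
Moduli of all roots: 0.7112.
All moduli strictly greater than 1? No.
Verdict: Not invertible.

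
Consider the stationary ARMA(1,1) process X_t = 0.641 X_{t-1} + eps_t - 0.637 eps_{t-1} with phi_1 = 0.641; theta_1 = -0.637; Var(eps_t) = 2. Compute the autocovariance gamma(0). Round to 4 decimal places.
\gamma(0) = 2.0001

Multiply the model equation by X_{t-k} and take expectations. With theta_0 = psi_0 = 1 and psi_j the MA(infinity) weights, this gives
  gamma(k) - sum_i phi_i gamma(k-i) = c_k,
  c_k = sigma^2 * sum_{j=k..q} theta_j psi_{j-k}   (c_k = 0 for k > q),
using gamma(-m) = gamma(m).
psi-weights needed (psi_j = theta_j + sum_i phi_i psi_{j-i}):
  psi_1 = theta_1 + phi_1 = -0.637 + (0.641) = 0.004
Right-hand sides:
  c_0 = sigma^2 (1 + theta_1 psi_1) = 2 * (1 + (-0.637)(0.004)) = 2 * 0.997452 = 1.994904
  c_1 = sigma^2 theta_1 = 2 * (-0.637) = -1.274
  c_2 = 0
Equations for k = 0 and k = 1 (AR order 1):
  gamma(0) = phi_1 gamma(1) + c_0
  gamma(1) = phi_1 gamma(0) + c_1
Substituting the second into the first: gamma(0) (1 - phi_1^2) = c_0 + phi_1 c_1, so
  gamma(0) = (c_0 + phi_1 c_1) / (1 - phi_1^2) = (1.994904 + (0.641)(-1.274)) / (1 - (0.641)^2) = 1.17827 / 0.589119 = 2.000054.
Therefore gamma(0) = 2.0001 (to 4 decimal places).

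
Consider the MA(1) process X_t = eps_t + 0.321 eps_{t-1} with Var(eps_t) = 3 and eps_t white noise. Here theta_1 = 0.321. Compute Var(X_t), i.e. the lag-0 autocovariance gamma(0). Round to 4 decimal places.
\gamma(0) = 3.3091

For an MA(q) process X_t = eps_t + sum_i theta_i eps_{t-i} with
Var(eps_t) = sigma^2, the variance is
  gamma(0) = sigma^2 * (1 + sum_i theta_i^2).
  sum_i theta_i^2 = (0.321)^2 = 0.103041.
  gamma(0) = 3 * (1 + 0.103041) = 3 * 1.103041 = 3.309123, which rounds to 3.3091.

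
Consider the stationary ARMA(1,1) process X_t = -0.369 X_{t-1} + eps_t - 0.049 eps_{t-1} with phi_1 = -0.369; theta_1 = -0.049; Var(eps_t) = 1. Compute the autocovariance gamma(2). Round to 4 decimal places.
\gamma(2) = 0.1818

Multiply the model equation by X_{t-k} and take expectations. With theta_0 = psi_0 = 1 and psi_j the MA(infinity) weights, this gives
  gamma(k) - sum_i phi_i gamma(k-i) = c_k,
  c_k = sigma^2 * sum_{j=k..q} theta_j psi_{j-k}   (c_k = 0 for k > q),
using gamma(-m) = gamma(m).
psi-weights needed (psi_j = theta_j + sum_i phi_i psi_{j-i}):
  psi_1 = theta_1 + phi_1 = -0.049 + (-0.369) = -0.418
Right-hand sides:
  c_0 = sigma^2 (1 + theta_1 psi_1) = 1 * (1 + (-0.049)(-0.418)) = 1 * 1.020482 = 1.020482
  c_1 = sigma^2 theta_1 = 1 * (-0.049) = -0.049
  c_2 = 0
Equations for k = 0 and k = 1 (AR order 1):
  gamma(0) = phi_1 gamma(1) + c_0
  gamma(1) = phi_1 gamma(0) + c_1
Substituting the second into the first: gamma(0) (1 - phi_1^2) = c_0 + phi_1 c_1, so
  gamma(0) = (c_0 + phi_1 c_1) / (1 - phi_1^2) = (1.020482 + (-0.369)(-0.049)) / (1 - (-0.369)^2) = 1.038563 / 0.863839 = 1.202265.
  gamma(1) = phi_1 gamma(0) + c_1 = (-0.369)(1.202265) + (-0.049) = -0.492636.
For k = 2 (> q): gamma(2) = phi_1 gamma(1) = (-0.369)(-0.492636) = 0.181783.
Therefore gamma(2) = 0.1818 (to 4 decimal places).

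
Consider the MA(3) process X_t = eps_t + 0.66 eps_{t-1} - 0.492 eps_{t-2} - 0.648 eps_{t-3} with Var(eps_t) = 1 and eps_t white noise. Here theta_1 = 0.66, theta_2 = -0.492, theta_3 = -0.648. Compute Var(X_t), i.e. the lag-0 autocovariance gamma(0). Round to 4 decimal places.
\gamma(0) = 2.0976

For an MA(q) process X_t = eps_t + sum_i theta_i eps_{t-i} with
Var(eps_t) = sigma^2, the variance is
  gamma(0) = sigma^2 * (1 + sum_i theta_i^2).
  sum_i theta_i^2 = (0.66)^2 + (-0.492)^2 + (-0.648)^2 = 0.4356 + 0.242064 + 0.419904 = 1.097568.
  gamma(0) = 1 * (1 + 1.097568) = 1 * 2.097568 = 2.097568, which rounds to 2.0976.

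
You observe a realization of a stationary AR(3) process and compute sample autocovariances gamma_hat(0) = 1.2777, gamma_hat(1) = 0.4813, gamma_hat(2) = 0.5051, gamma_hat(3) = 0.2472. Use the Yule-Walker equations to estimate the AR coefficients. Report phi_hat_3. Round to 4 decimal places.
\hat\phi_{3} = -0.0290

The Yule-Walker equations for an AR(p) process read, in matrix form,
  Gamma_p phi = r_p,   with   (Gamma_p)_{ij} = gamma(|i - j|),
                       (r_p)_i = gamma(i),   i,j = 1..p.
Substitute the sample gammas (Toeplitz matrix and right-hand side of size 3):
  Gamma_p = [[1.2777, 0.4813, 0.5051], [0.4813, 1.2777, 0.4813], [0.5051, 0.4813, 1.2777]]
  r_p     = [0.4813, 0.5051, 0.2472]
Written out (R1..R3):
  (R1) 1.2777 phi_1 + 0.4813 phi_2 + 0.5051 phi_3 = 0.4813
  (R2) 0.4813 phi_1 + 1.2777 phi_2 + 0.4813 phi_3 = 0.5051
  (R3) 0.5051 phi_1 + 0.4813 phi_2 + 1.2777 phi_3 = 0.2472
Gaussian elimination:
  R2 <- R2 - (0.4813/1.2777) R1 = R2 - (0.376692) R1:  1.096398 phi_2 + 0.291033 phi_3 = 0.323798
  R3 <- R3 - (0.5051/1.2777) R1 = R3 - (0.39532) R1:  0.291033 phi_2 + 1.078024 phi_3 = 0.056933
  R3 <- R3 - (0.291033/1.096398) R2 = R3 - (0.265444) R2:  1.000771 phi_3 = -0.029018
Back-substitution:
  phi_hat_3 = -0.029018 / 1.000771 = -0.028995
  phi_hat_2 = (0.323798 - (0.291033)(-0.028995)) / 1.096398 = 0.303025
  phi_hat_1 = (0.4813 - (0.4813)(0.303025) - (0.5051)(-0.028995)) / 1.2777 = 0.274008
So phi_hat = [0.2740, 0.3030, -0.0290].
Therefore phi_hat_3 = -0.0290.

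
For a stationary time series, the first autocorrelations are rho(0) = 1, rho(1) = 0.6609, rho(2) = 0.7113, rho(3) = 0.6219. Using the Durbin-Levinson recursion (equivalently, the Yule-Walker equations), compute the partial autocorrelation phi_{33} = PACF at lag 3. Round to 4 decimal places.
\phi_{33} = 0.1369

The PACF at lag k is phi_{kk}, the last component of the solution
to the Yule-Walker system G_k phi = r_k where
  (G_k)_{ij} = rho(|i - j|), (r_k)_i = rho(i), i,j = 1..k.
Equivalently, Durbin-Levinson gives phi_{kk} iteratively:
  phi_{11} = rho(1)
  phi_{kk} = [rho(k) - sum_{j=1..k-1} phi_{k-1,j} rho(k-j)]
            / [1 - sum_{j=1..k-1} phi_{k-1,j} rho(j)],
  phi_{k,j} = phi_{k-1,j} - phi_{kk} phi_{k-1,k-j},  j = 1..k-1.
Step k = 1:
  phi_11 = rho(1) = 0.6609.
Step k = 2:
  phi_22 = [rho(2) - phi_11 rho(1)] / [1 - phi_11 rho(1)] = [0.7113 - (0.6609)(0.6609)] / [1 - (0.6609)(0.6609)]
         = 0.27451119 / 0.56321119 = 0.487404.
  Update: phi_21 = phi_11 - phi_22 phi_11 = 0.6609 - (0.487404)(0.6609) = 0.338775.
Step k = 3:
  phi_33 = [rho(3) - phi_21 rho(2) - phi_22 rho(1)] / [1 - phi_21 rho(1) - phi_22 rho(2)]
    numerator   = 0.6219 - (0.338775)(0.7113) - (0.487404)(0.6609) = 0.05880432
    denominator = 1 - (0.338775)(0.6609) - (0.487404)(0.7113) = 0.42941343
  phi_33 = 0.05880432 / 0.42941343 = 0.1369.
Therefore phi_{33} = 0.1369.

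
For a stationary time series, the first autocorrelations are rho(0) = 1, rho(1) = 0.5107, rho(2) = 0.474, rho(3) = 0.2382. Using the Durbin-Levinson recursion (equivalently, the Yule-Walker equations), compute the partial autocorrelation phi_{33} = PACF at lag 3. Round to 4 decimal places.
\phi_{33} = -0.1200

The PACF at lag k is phi_{kk}, the last component of the solution
to the Yule-Walker system G_k phi = r_k where
  (G_k)_{ij} = rho(|i - j|), (r_k)_i = rho(i), i,j = 1..k.
Equivalently, Durbin-Levinson gives phi_{kk} iteratively:
  phi_{11} = rho(1)
  phi_{kk} = [rho(k) - sum_{j=1..k-1} phi_{k-1,j} rho(k-j)]
            / [1 - sum_{j=1..k-1} phi_{k-1,j} rho(j)],
  phi_{k,j} = phi_{k-1,j} - phi_{kk} phi_{k-1,k-j},  j = 1..k-1.
Step k = 1:
  phi_11 = rho(1) = 0.5107.
Step k = 2:
  phi_22 = [rho(2) - phi_11 rho(1)] / [1 - phi_11 rho(1)] = [0.474 - (0.5107)(0.5107)] / [1 - (0.5107)(0.5107)]
         = 0.21318551 / 0.73918551 = 0.288406.
  Update: phi_21 = phi_11 - phi_22 phi_11 = 0.5107 - (0.288406)(0.5107) = 0.363411.
Step k = 3:
  phi_33 = [rho(3) - phi_21 rho(2) - phi_22 rho(1)] / [1 - phi_21 rho(1) - phi_22 rho(2)]
    numerator   = 0.2382 - (0.363411)(0.474) - (0.288406)(0.5107) = -0.08134578
    denominator = 1 - (0.363411)(0.5107) - (0.288406)(0.474) = 0.67770154
  phi_33 = -0.08134578 / 0.67770154 = -0.12.
Therefore phi_{33} = -0.1200.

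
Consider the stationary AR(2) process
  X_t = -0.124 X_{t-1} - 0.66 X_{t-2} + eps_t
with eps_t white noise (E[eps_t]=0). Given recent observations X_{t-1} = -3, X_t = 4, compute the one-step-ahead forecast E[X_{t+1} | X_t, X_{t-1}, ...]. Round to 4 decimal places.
E[X_{t+1} \mid \mathcal F_t] = 1.4840

For an AR(p) model X_t = c + sum_i phi_i X_{t-i} + eps_t, the
one-step-ahead conditional mean is
  E[X_{t+1} | X_t, ...] = c + sum_i phi_i X_{t+1-i}.
Substitute known values:
  E[X_{t+1} | ...] = (-0.124) * (4) + (-0.66) * (-3)
                   = 1.4840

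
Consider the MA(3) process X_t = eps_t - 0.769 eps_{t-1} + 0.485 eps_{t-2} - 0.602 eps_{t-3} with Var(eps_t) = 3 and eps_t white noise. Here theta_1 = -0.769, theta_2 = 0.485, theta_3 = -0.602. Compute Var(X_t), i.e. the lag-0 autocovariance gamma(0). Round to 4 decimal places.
\gamma(0) = 6.5670

For an MA(q) process X_t = eps_t + sum_i theta_i eps_{t-i} with
Var(eps_t) = sigma^2, the variance is
  gamma(0) = sigma^2 * (1 + sum_i theta_i^2).
  sum_i theta_i^2 = (-0.769)^2 + (0.485)^2 + (-0.602)^2 = 0.591361 + 0.235225 + 0.362404 = 1.18899.
  gamma(0) = 3 * (1 + 1.18899) = 3 * 2.18899 = 6.56697, which rounds to 6.5670.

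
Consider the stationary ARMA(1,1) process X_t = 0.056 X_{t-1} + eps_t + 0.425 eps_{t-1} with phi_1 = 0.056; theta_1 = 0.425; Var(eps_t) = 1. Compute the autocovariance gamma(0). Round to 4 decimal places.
\gamma(0) = 1.2321

Multiply the model equation by X_{t-k} and take expectations. With theta_0 = psi_0 = 1 and psi_j the MA(infinity) weights, this gives
  gamma(k) - sum_i phi_i gamma(k-i) = c_k,
  c_k = sigma^2 * sum_{j=k..q} theta_j psi_{j-k}   (c_k = 0 for k > q),
using gamma(-m) = gamma(m).
psi-weights needed (psi_j = theta_j + sum_i phi_i psi_{j-i}):
  psi_1 = theta_1 + phi_1 = 0.425 + (0.056) = 0.481
Right-hand sides:
  c_0 = sigma^2 (1 + theta_1 psi_1) = 1 * (1 + (0.425)(0.481)) = 1 * 1.204425 = 1.204425
  c_1 = sigma^2 theta_1 = 1 * (0.425) = 0.425
  c_2 = 0
Equations for k = 0 and k = 1 (AR order 1):
  gamma(0) = phi_1 gamma(1) + c_0
  gamma(1) = phi_1 gamma(0) + c_1
Substituting the second into the first: gamma(0) (1 - phi_1^2) = c_0 + phi_1 c_1, so
  gamma(0) = (c_0 + phi_1 c_1) / (1 - phi_1^2) = (1.204425 + (0.056)(0.425)) / (1 - (0.056)^2) = 1.228225 / 0.996864 = 1.232089.
Therefore gamma(0) = 1.2321 (to 4 decimal places).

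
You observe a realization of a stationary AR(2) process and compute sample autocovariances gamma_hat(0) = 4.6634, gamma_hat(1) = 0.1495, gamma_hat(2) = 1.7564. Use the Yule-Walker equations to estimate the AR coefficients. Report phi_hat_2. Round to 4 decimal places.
\hat\phi_{2} = 0.3760

The Yule-Walker equations for an AR(p) process read, in matrix form,
  Gamma_p phi = r_p,   with   (Gamma_p)_{ij} = gamma(|i - j|),
                       (r_p)_i = gamma(i),   i,j = 1..p.
Substitute the sample gammas (Toeplitz matrix and right-hand side of size 2):
  Gamma_p = [[4.6634, 0.1495], [0.1495, 4.6634]]
  r_p     = [0.1495, 1.7564]
Written out:
  4.6634 phi_1 + 0.1495 phi_2 = 0.1495
  0.1495 phi_1 + 4.6634 phi_2 = 1.7564
Solve by Cramer's rule:
  det = gamma(0)^2 - gamma(1)^2 = (4.6634)^2 - (0.1495)^2 = 21.74729956 - 0.02235025 = 21.72494931
  phi_hat_1 = [gamma(1) gamma(0) - gamma(1) gamma(2)] / det = [(0.1495)(4.6634) - (0.1495)(1.7564)] / 21.72494931 = 0.4345965 / 21.72494931 = 0.02
  phi_hat_2 = [gamma(0) gamma(2) - gamma(1)^2] / det = [(4.6634)(1.7564) - (0.1495)^2] / 21.72494931 = 8.16844551 / 21.72494931 = 0.376
So phi_hat = [0.0200, 0.3760].
Therefore phi_hat_2 = 0.3760.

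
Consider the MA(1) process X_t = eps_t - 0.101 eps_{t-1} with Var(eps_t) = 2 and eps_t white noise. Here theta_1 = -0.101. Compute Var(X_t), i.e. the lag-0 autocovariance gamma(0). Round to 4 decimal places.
\gamma(0) = 2.0204

For an MA(q) process X_t = eps_t + sum_i theta_i eps_{t-i} with
Var(eps_t) = sigma^2, the variance is
  gamma(0) = sigma^2 * (1 + sum_i theta_i^2).
  sum_i theta_i^2 = (-0.101)^2 = 0.010201.
  gamma(0) = 2 * (1 + 0.010201) = 2 * 1.010201 = 2.020402, which rounds to 2.0204.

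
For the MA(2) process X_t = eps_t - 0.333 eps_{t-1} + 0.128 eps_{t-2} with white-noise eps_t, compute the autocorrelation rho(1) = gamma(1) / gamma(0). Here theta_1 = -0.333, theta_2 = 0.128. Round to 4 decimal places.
\rho(1) = -0.3332

For an MA(q) process with theta_0 = 1, the autocovariance is
  gamma(k) = sigma^2 * sum_{i=0..q-k} theta_i * theta_{i+k},
and rho(k) = gamma(k) / gamma(0). Sigma^2 cancels.
  numerator   = (1)*(-0.333) + (-0.333)*(0.128) = -0.375624.
  denominator = (1)^2 + (-0.333)^2 + (0.128)^2 = 1.127273.
  rho(1) = -0.375624 / 1.127273 = -0.3332.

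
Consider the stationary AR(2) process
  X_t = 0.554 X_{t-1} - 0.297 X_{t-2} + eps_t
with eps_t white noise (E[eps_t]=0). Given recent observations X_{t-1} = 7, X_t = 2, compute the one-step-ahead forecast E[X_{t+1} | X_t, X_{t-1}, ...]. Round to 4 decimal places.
E[X_{t+1} \mid \mathcal F_t] = -0.9710

For an AR(p) model X_t = c + sum_i phi_i X_{t-i} + eps_t, the
one-step-ahead conditional mean is
  E[X_{t+1} | X_t, ...] = c + sum_i phi_i X_{t+1-i}.
Substitute known values:
  E[X_{t+1} | ...] = (0.554) * (2) + (-0.297) * (7)
                   = -0.9710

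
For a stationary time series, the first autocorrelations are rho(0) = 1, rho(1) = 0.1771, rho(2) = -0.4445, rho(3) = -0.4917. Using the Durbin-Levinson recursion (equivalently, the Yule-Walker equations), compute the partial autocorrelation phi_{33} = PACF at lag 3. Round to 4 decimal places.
\phi_{33} = -0.3910

The PACF at lag k is phi_{kk}, the last component of the solution
to the Yule-Walker system G_k phi = r_k where
  (G_k)_{ij} = rho(|i - j|), (r_k)_i = rho(i), i,j = 1..k.
Equivalently, Durbin-Levinson gives phi_{kk} iteratively:
  phi_{11} = rho(1)
  phi_{kk} = [rho(k) - sum_{j=1..k-1} phi_{k-1,j} rho(k-j)]
            / [1 - sum_{j=1..k-1} phi_{k-1,j} rho(j)],
  phi_{k,j} = phi_{k-1,j} - phi_{kk} phi_{k-1,k-j},  j = 1..k-1.
Step k = 1:
  phi_11 = rho(1) = 0.1771.
Step k = 2:
  phi_22 = [rho(2) - phi_11 rho(1)] / [1 - phi_11 rho(1)] = [-0.4445 - (0.1771)(0.1771)] / [1 - (0.1771)(0.1771)]
         = -0.47586441 / 0.96863559 = -0.491273.
  Update: phi_21 = phi_11 - phi_22 phi_11 = 0.1771 - (-0.491273)(0.1771) = 0.264104.
Step k = 3:
  phi_33 = [rho(3) - phi_21 rho(2) - phi_22 rho(1)] / [1 - phi_21 rho(1) - phi_22 rho(2)]
    numerator   = -0.4917 - (0.264104)(-0.4445) - (-0.491273)(0.1771) = -0.28730115
    denominator = 1 - (0.264104)(0.1771) - (-0.491273)(-0.4445) = 0.7348563
  phi_33 = -0.28730115 / 0.7348563 = -0.391.
Therefore phi_{33} = -0.3910.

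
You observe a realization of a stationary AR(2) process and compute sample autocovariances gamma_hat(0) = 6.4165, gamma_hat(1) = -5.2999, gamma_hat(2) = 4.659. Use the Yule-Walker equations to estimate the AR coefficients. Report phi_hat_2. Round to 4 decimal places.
\hat\phi_{2} = 0.1380

The Yule-Walker equations for an AR(p) process read, in matrix form,
  Gamma_p phi = r_p,   with   (Gamma_p)_{ij} = gamma(|i - j|),
                       (r_p)_i = gamma(i),   i,j = 1..p.
Substitute the sample gammas (Toeplitz matrix and right-hand side of size 2):
  Gamma_p = [[6.4165, -5.2999], [-5.2999, 6.4165]]
  r_p     = [-5.2999, 4.659]
Written out:
  6.4165 phi_1 - 5.2999 phi_2 = -5.2999
  -5.2999 phi_1 + 6.4165 phi_2 = 4.659
Solve by Cramer's rule:
  det = gamma(0)^2 - gamma(1)^2 = (6.4165)^2 - (-5.2999)^2 = 41.17147225 - 28.08894001 = 13.08253224
  phi_hat_1 = [gamma(1) gamma(0) - gamma(1) gamma(2)] / det = [(-5.2999)(6.4165) - (-5.2999)(4.659)] / 13.08253224 = -9.31457425 / 13.08253224 = -0.712
  phi_hat_2 = [gamma(0) gamma(2) - gamma(1)^2] / det = [(6.4165)(4.659) - (-5.2999)^2] / 13.08253224 = 1.80553349 / 13.08253224 = 0.138
So phi_hat = [-0.7120, 0.1380].
Therefore phi_hat_2 = 0.1380.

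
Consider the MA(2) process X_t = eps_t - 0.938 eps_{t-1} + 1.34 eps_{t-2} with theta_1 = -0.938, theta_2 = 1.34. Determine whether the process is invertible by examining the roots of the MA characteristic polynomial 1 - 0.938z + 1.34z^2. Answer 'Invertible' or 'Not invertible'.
\text{Not invertible}

The MA(q) characteristic polynomial is P(z) = 1 - 0.938z + 1.34z^2.
Invertibility requires all roots to lie outside the unit circle, i.e. |z| > 1 for every root.
Set 1 + (-0.938) z + (1.34) z^2 = 0, i.e. a z^2 + b z + c = 0 with a = 1.34, b = -0.938, c = 1.
Discriminant D = b^2 - 4ac = (-0.938)^2 - 4*(1.34)*1 = 0.879844 - (5.36) = -4.480156.
D < 0, so the roots are the complex-conjugate pair z = (-b +/- i sqrt(-D)) / (2a) = 0.35 +/- 0.7898i.
For a conjugate pair |z|^2 = z * conj(z) = (product of roots) = c/a = 1/(1.34) = 0.746269, so |z| = sqrt(0.746269) = 0.8639 for both roots.
Moduli of all roots: 0.8639, 0.8639.
All moduli strictly greater than 1? No.
Verdict: Not invertible.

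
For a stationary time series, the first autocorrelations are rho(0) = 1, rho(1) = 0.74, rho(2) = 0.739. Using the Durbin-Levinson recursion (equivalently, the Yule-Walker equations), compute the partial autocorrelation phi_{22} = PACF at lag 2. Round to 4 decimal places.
\phi_{22} = 0.4231

The PACF at lag k is phi_{kk}, the last component of the solution
to the Yule-Walker system G_k phi = r_k where
  (G_k)_{ij} = rho(|i - j|), (r_k)_i = rho(i), i,j = 1..k.
Equivalently, Durbin-Levinson gives phi_{kk} iteratively:
  phi_{11} = rho(1)
  phi_{kk} = [rho(k) - sum_{j=1..k-1} phi_{k-1,j} rho(k-j)]
            / [1 - sum_{j=1..k-1} phi_{k-1,j} rho(j)],
  phi_{k,j} = phi_{k-1,j} - phi_{kk} phi_{k-1,k-j},  j = 1..k-1.
Step k = 1:
  phi_11 = rho(1) = 0.74.
Step k = 2:
  phi_22 = [rho(2) - phi_11 rho(1)] / [1 - phi_11 rho(1)] = [0.739 - (0.74)(0.74)] / [1 - (0.74)(0.74)]
         = 0.1914 / 0.4524 = 0.4231.
Therefore phi_{22} = 0.4231.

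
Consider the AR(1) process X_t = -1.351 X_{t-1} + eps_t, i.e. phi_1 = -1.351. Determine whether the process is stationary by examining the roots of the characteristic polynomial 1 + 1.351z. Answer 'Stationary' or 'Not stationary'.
\text{Not stationary}

The AR(p) characteristic polynomial is P(z) = 1 + 1.351z.
Stationarity requires all roots to lie outside the unit circle, i.e. |z| > 1 for every root.
This is linear in z: 1 + (1.351) z = 0  =>  z = -1/(1.351) = -0.740192,  |z| = 0.740192.
Moduli of all roots: 0.7402.
All moduli strictly greater than 1? No.
Verdict: Not stationary.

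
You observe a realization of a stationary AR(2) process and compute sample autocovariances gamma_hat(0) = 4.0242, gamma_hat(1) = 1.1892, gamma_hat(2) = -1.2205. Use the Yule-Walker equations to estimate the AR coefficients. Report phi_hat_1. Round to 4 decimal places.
\hat\phi_{1} = 0.4220

The Yule-Walker equations for an AR(p) process read, in matrix form,
  Gamma_p phi = r_p,   with   (Gamma_p)_{ij} = gamma(|i - j|),
                       (r_p)_i = gamma(i),   i,j = 1..p.
Substitute the sample gammas (Toeplitz matrix and right-hand side of size 2):
  Gamma_p = [[4.0242, 1.1892], [1.1892, 4.0242]]
  r_p     = [1.1892, -1.2205]
Written out:
  4.0242 phi_1 + 1.1892 phi_2 = 1.1892
  1.1892 phi_1 + 4.0242 phi_2 = -1.2205
Solve by Cramer's rule:
  det = gamma(0)^2 - gamma(1)^2 = (4.0242)^2 - (1.1892)^2 = 16.19418564 - 1.41419664 = 14.779989
  phi_hat_1 = [gamma(1) gamma(0) - gamma(1) gamma(2)] / det = [(1.1892)(4.0242) - (1.1892)(-1.2205)] / 14.779989 = 6.23699724 / 14.779989 = 0.422
  phi_hat_2 = [gamma(0) gamma(2) - gamma(1)^2] / det = [(4.0242)(-1.2205) - (1.1892)^2] / 14.779989 = -6.32573274 / 14.779989 = -0.428
So phi_hat = [0.4220, -0.4280].
Therefore phi_hat_1 = 0.4220.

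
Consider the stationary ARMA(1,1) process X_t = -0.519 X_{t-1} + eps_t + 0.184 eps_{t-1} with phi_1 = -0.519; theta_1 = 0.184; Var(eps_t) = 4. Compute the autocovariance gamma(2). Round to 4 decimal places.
\gamma(2) = 0.8610

Multiply the model equation by X_{t-k} and take expectations. With theta_0 = psi_0 = 1 and psi_j the MA(infinity) weights, this gives
  gamma(k) - sum_i phi_i gamma(k-i) = c_k,
  c_k = sigma^2 * sum_{j=k..q} theta_j psi_{j-k}   (c_k = 0 for k > q),
using gamma(-m) = gamma(m).
psi-weights needed (psi_j = theta_j + sum_i phi_i psi_{j-i}):
  psi_1 = theta_1 + phi_1 = 0.184 + (-0.519) = -0.335
Right-hand sides:
  c_0 = sigma^2 (1 + theta_1 psi_1) = 4 * (1 + (0.184)(-0.335)) = 4 * 0.93836 = 3.75344
  c_1 = sigma^2 theta_1 = 4 * (0.184) = 0.736
  c_2 = 0
Equations for k = 0 and k = 1 (AR order 1):
  gamma(0) = phi_1 gamma(1) + c_0
  gamma(1) = phi_1 gamma(0) + c_1
Substituting the second into the first: gamma(0) (1 - phi_1^2) = c_0 + phi_1 c_1, so
  gamma(0) = (c_0 + phi_1 c_1) / (1 - phi_1^2) = (3.75344 + (-0.519)(0.736)) / (1 - (-0.519)^2) = 3.371456 / 0.730639 = 4.614394.
  gamma(1) = phi_1 gamma(0) + c_1 = (-0.519)(4.614394) + (0.736) = -1.65887.
For k = 2 (> q): gamma(2) = phi_1 gamma(1) = (-0.519)(-1.65887) = 0.860954.
Therefore gamma(2) = 0.8610 (to 4 decimal places).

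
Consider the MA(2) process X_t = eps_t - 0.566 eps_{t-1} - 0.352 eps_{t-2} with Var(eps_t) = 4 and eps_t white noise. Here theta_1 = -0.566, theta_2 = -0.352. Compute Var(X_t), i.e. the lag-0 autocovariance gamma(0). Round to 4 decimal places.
\gamma(0) = 5.7770

For an MA(q) process X_t = eps_t + sum_i theta_i eps_{t-i} with
Var(eps_t) = sigma^2, the variance is
  gamma(0) = sigma^2 * (1 + sum_i theta_i^2).
  sum_i theta_i^2 = (-0.566)^2 + (-0.352)^2 = 0.320356 + 0.123904 = 0.44426.
  gamma(0) = 4 * (1 + 0.44426) = 4 * 1.44426 = 5.77704, which rounds to 5.7770.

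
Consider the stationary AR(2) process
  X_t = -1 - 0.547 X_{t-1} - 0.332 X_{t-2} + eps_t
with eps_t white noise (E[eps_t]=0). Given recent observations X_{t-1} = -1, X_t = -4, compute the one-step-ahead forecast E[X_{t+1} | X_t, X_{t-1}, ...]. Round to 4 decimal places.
E[X_{t+1} \mid \mathcal F_t] = 1.5200

For an AR(p) model X_t = c + sum_i phi_i X_{t-i} + eps_t, the
one-step-ahead conditional mean is
  E[X_{t+1} | X_t, ...] = c + sum_i phi_i X_{t+1-i}.
Substitute known values:
  E[X_{t+1} | ...] = -1 + (-0.547) * (-4) + (-0.332) * (-1)
                   = 1.5200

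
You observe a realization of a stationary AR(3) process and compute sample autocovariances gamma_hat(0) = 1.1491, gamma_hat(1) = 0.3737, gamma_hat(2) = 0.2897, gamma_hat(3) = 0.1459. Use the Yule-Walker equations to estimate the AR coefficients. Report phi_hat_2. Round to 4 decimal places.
\hat\phi_{2} = 0.1620

The Yule-Walker equations for an AR(p) process read, in matrix form,
  Gamma_p phi = r_p,   with   (Gamma_p)_{ij} = gamma(|i - j|),
                       (r_p)_i = gamma(i),   i,j = 1..p.
Substitute the sample gammas (Toeplitz matrix and right-hand side of size 3):
  Gamma_p = [[1.1491, 0.3737, 0.2897], [0.3737, 1.1491, 0.3737], [0.2897, 0.3737, 1.1491]]
  r_p     = [0.3737, 0.2897, 0.1459]
Written out (R1..R3):
  (R1) 1.1491 phi_1 + 0.3737 phi_2 + 0.2897 phi_3 = 0.3737
  (R2) 0.3737 phi_1 + 1.1491 phi_2 + 0.3737 phi_3 = 0.2897
  (R3) 0.2897 phi_1 + 0.3737 phi_2 + 1.1491 phi_3 = 0.1459
Gaussian elimination:
  R2 <- R2 - (0.3737/1.1491) R1 = R2 - (0.325211) R1:  1.027569 phi_2 + 0.279486 phi_3 = 0.168169
  R3 <- R3 - (0.2897/1.1491) R1 = R3 - (0.25211) R1:  0.279486 phi_2 + 1.076064 phi_3 = 0.051686
  R3 <- R3 - (0.279486/1.027569) R2 = R3 - (0.271988) R2:  1.000047 phi_3 = 0.005947
Back-substitution:
  phi_hat_3 = 0.005947 / 1.000047 = 0.005946
  phi_hat_2 = (0.168169 - (0.279486)(0.005946)) / 1.027569 = 0.16204
  phi_hat_1 = (0.3737 - (0.3737)(0.16204) - (0.2897)(0.005946)) / 1.1491 = 0.271015
So phi_hat = [0.2710, 0.1620, 0.0059].
Therefore phi_hat_2 = 0.1620.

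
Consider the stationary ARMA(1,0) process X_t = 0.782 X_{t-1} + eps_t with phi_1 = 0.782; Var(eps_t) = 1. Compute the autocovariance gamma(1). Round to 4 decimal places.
\gamma(1) = 2.0130

Multiply the model equation by X_{t-k} and take expectations. With theta_0 = psi_0 = 1 and psi_j the MA(infinity) weights, this gives
  gamma(k) - sum_i phi_i gamma(k-i) = c_k,
  c_k = sigma^2 * sum_{j=k..q} theta_j psi_{j-k}   (c_k = 0 for k > q),
using gamma(-m) = gamma(m).
Pure AR (q = 0): c_0 = sigma^2 = 1, c_k = 0 for k >= 1.
Equations for k = 0 and k = 1 (AR order 1):
  gamma(0) = phi_1 gamma(1) + c_0
  gamma(1) = phi_1 gamma(0) + c_1
Substituting the second into the first: gamma(0) (1 - phi_1^2) = c_0 + phi_1 c_1, so
  gamma(0) = c_0 / (1 - phi_1^2) = 1 / (1 - (0.782)^2) = 1 / 0.388476 = 2.574162.
  gamma(1) = phi_1 gamma(0) = (0.782)(2.574162) = 2.012994.
Therefore gamma(1) = 2.0130 (to 4 decimal places).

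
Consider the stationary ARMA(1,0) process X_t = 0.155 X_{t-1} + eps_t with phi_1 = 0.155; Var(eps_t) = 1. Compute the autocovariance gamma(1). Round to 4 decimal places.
\gamma(1) = 0.1588

Multiply the model equation by X_{t-k} and take expectations. With theta_0 = psi_0 = 1 and psi_j the MA(infinity) weights, this gives
  gamma(k) - sum_i phi_i gamma(k-i) = c_k,
  c_k = sigma^2 * sum_{j=k..q} theta_j psi_{j-k}   (c_k = 0 for k > q),
using gamma(-m) = gamma(m).
Pure AR (q = 0): c_0 = sigma^2 = 1, c_k = 0 for k >= 1.
Equations for k = 0 and k = 1 (AR order 1):
  gamma(0) = phi_1 gamma(1) + c_0
  gamma(1) = phi_1 gamma(0) + c_1
Substituting the second into the first: gamma(0) (1 - phi_1^2) = c_0 + phi_1 c_1, so
  gamma(0) = c_0 / (1 - phi_1^2) = 1 / (1 - (0.155)^2) = 1 / 0.975975 = 1.024616.
  gamma(1) = phi_1 gamma(0) = (0.155)(1.024616) = 0.158816.
Therefore gamma(1) = 0.1588 (to 4 decimal places).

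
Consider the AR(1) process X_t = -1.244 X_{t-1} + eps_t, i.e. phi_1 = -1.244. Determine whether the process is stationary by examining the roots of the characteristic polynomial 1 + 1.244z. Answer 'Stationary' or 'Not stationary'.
\text{Not stationary}

The AR(p) characteristic polynomial is P(z) = 1 + 1.244z.
Stationarity requires all roots to lie outside the unit circle, i.e. |z| > 1 for every root.
This is linear in z: 1 + (1.244) z = 0  =>  z = -1/(1.244) = -0.803859,  |z| = 0.803859.
Moduli of all roots: 0.8039.
All moduli strictly greater than 1? No.
Verdict: Not stationary.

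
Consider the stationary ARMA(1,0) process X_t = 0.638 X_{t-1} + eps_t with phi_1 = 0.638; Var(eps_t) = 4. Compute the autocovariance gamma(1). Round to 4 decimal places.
\gamma(1) = 4.3039

Multiply the model equation by X_{t-k} and take expectations. With theta_0 = psi_0 = 1 and psi_j the MA(infinity) weights, this gives
  gamma(k) - sum_i phi_i gamma(k-i) = c_k,
  c_k = sigma^2 * sum_{j=k..q} theta_j psi_{j-k}   (c_k = 0 for k > q),
using gamma(-m) = gamma(m).
Pure AR (q = 0): c_0 = sigma^2 = 4, c_k = 0 for k >= 1.
Equations for k = 0 and k = 1 (AR order 1):
  gamma(0) = phi_1 gamma(1) + c_0
  gamma(1) = phi_1 gamma(0) + c_1
Substituting the second into the first: gamma(0) (1 - phi_1^2) = c_0 + phi_1 c_1, so
  gamma(0) = c_0 / (1 - phi_1^2) = 4 / (1 - (0.638)^2) = 4 / 0.592956 = 6.745863.
  gamma(1) = phi_1 gamma(0) = (0.638)(6.745863) = 4.303861.
Therefore gamma(1) = 4.3039 (to 4 decimal places).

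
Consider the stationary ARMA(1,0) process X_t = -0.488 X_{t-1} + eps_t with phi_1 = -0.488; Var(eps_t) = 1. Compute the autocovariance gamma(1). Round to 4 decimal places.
\gamma(1) = -0.6405

Multiply the model equation by X_{t-k} and take expectations. With theta_0 = psi_0 = 1 and psi_j the MA(infinity) weights, this gives
  gamma(k) - sum_i phi_i gamma(k-i) = c_k,
  c_k = sigma^2 * sum_{j=k..q} theta_j psi_{j-k}   (c_k = 0 for k > q),
using gamma(-m) = gamma(m).
Pure AR (q = 0): c_0 = sigma^2 = 1, c_k = 0 for k >= 1.
Equations for k = 0 and k = 1 (AR order 1):
  gamma(0) = phi_1 gamma(1) + c_0
  gamma(1) = phi_1 gamma(0) + c_1
Substituting the second into the first: gamma(0) (1 - phi_1^2) = c_0 + phi_1 c_1, so
  gamma(0) = c_0 / (1 - phi_1^2) = 1 / (1 - (-0.488)^2) = 1 / 0.761856 = 1.312584.
  gamma(1) = phi_1 gamma(0) = (-0.488)(1.312584) = -0.640541.
Therefore gamma(1) = -0.6405 (to 4 decimal places).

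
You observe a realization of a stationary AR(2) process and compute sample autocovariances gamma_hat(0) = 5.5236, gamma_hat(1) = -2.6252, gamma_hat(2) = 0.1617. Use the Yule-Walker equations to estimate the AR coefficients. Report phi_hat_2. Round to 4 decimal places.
\hat\phi_{2} = -0.2540

The Yule-Walker equations for an AR(p) process read, in matrix form,
  Gamma_p phi = r_p,   with   (Gamma_p)_{ij} = gamma(|i - j|),
                       (r_p)_i = gamma(i),   i,j = 1..p.
Substitute the sample gammas (Toeplitz matrix and right-hand side of size 2):
  Gamma_p = [[5.5236, -2.6252], [-2.6252, 5.5236]]
  r_p     = [-2.6252, 0.1617]
Written out:
  5.5236 phi_1 - 2.6252 phi_2 = -2.6252
  -2.6252 phi_1 + 5.5236 phi_2 = 0.1617
Solve by Cramer's rule:
  det = gamma(0)^2 - gamma(1)^2 = (5.5236)^2 - (-2.6252)^2 = 30.51015696 - 6.89167504 = 23.61848192
  phi_hat_1 = [gamma(1) gamma(0) - gamma(1) gamma(2)] / det = [(-2.6252)(5.5236) - (-2.6252)(0.1617)] / 23.61848192 = -14.07605988 / 23.61848192 = -0.596
  phi_hat_2 = [gamma(0) gamma(2) - gamma(1)^2] / det = [(5.5236)(0.1617) - (-2.6252)^2] / 23.61848192 = -5.99850892 / 23.61848192 = -0.254
So phi_hat = [-0.5960, -0.2540].
Therefore phi_hat_2 = -0.2540.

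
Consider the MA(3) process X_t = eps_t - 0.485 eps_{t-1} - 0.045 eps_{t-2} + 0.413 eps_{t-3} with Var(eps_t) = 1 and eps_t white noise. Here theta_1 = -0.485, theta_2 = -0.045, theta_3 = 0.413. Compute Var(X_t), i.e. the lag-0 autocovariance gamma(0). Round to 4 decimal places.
\gamma(0) = 1.4078

For an MA(q) process X_t = eps_t + sum_i theta_i eps_{t-i} with
Var(eps_t) = sigma^2, the variance is
  gamma(0) = sigma^2 * (1 + sum_i theta_i^2).
  sum_i theta_i^2 = (-0.485)^2 + (-0.045)^2 + (0.413)^2 = 0.235225 + 0.002025 + 0.170569 = 0.407819.
  gamma(0) = 1 * (1 + 0.407819) = 1 * 1.407819 = 1.407819, which rounds to 1.4078.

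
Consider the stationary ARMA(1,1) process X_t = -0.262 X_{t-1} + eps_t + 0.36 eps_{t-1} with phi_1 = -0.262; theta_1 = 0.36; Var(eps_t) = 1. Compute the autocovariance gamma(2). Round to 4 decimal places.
\gamma(2) = -0.0250

Multiply the model equation by X_{t-k} and take expectations. With theta_0 = psi_0 = 1 and psi_j the MA(infinity) weights, this gives
  gamma(k) - sum_i phi_i gamma(k-i) = c_k,
  c_k = sigma^2 * sum_{j=k..q} theta_j psi_{j-k}   (c_k = 0 for k > q),
using gamma(-m) = gamma(m).
psi-weights needed (psi_j = theta_j + sum_i phi_i psi_{j-i}):
  psi_1 = theta_1 + phi_1 = 0.36 + (-0.262) = 0.098
Right-hand sides:
  c_0 = sigma^2 (1 + theta_1 psi_1) = 1 * (1 + (0.36)(0.098)) = 1 * 1.03528 = 1.03528
  c_1 = sigma^2 theta_1 = 1 * (0.36) = 0.36
  c_2 = 0
Equations for k = 0 and k = 1 (AR order 1):
  gamma(0) = phi_1 gamma(1) + c_0
  gamma(1) = phi_1 gamma(0) + c_1
Substituting the second into the first: gamma(0) (1 - phi_1^2) = c_0 + phi_1 c_1, so
  gamma(0) = (c_0 + phi_1 c_1) / (1 - phi_1^2) = (1.03528 + (-0.262)(0.36)) / (1 - (-0.262)^2) = 0.94096 / 0.931356 = 1.010312.
  gamma(1) = phi_1 gamma(0) + c_1 = (-0.262)(1.010312) + (0.36) = 0.095298.
For k = 2 (> q): gamma(2) = phi_1 gamma(1) = (-0.262)(0.095298) = -0.024968.
Therefore gamma(2) = -0.0250 (to 4 decimal places).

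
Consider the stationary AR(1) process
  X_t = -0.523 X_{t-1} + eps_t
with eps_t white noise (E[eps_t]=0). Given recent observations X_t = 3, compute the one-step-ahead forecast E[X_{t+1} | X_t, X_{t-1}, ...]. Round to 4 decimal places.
E[X_{t+1} \mid \mathcal F_t] = -1.5690

For an AR(p) model X_t = c + sum_i phi_i X_{t-i} + eps_t, the
one-step-ahead conditional mean is
  E[X_{t+1} | X_t, ...] = c + sum_i phi_i X_{t+1-i}.
Substitute known values:
  E[X_{t+1} | ...] = (-0.523) * (3)
                   = -1.5690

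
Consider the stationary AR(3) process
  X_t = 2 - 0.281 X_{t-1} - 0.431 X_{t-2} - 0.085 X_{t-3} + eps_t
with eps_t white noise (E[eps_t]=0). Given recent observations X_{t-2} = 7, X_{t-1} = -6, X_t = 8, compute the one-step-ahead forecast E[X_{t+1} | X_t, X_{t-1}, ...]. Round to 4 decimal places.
E[X_{t+1} \mid \mathcal F_t] = 1.7430

For an AR(p) model X_t = c + sum_i phi_i X_{t-i} + eps_t, the
one-step-ahead conditional mean is
  E[X_{t+1} | X_t, ...] = c + sum_i phi_i X_{t+1-i}.
Substitute known values:
  E[X_{t+1} | ...] = 2 + (-0.281) * (8) + (-0.431) * (-6) + (-0.085) * (7)
                   = 1.7430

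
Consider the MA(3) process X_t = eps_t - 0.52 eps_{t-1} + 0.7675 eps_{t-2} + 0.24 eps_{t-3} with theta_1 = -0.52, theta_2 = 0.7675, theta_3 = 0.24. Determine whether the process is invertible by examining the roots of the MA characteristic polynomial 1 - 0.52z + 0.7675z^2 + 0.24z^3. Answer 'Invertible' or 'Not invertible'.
\text{Invertible}

The MA(q) characteristic polynomial is P(z) = 1 - 0.52z + 0.7675z^2 + 0.24z^3.
Invertibility requires all roots to lie outside the unit circle, i.e. |z| > 1 for every root.
Degree 3: look for a simple real root z0 first, then factor out (1 - z/z0) and solve the remaining quadratic.
Testing z0 = -4: P(-4) = 1 + (-0.52)(-4) + (0.7675)(-4)^2 + (0.24)(-4)^3
  = 1 + (2.08) + (12.28) + (-15.36) = 0.  So z_0 = -4 is a root, |z_0| = 4.
Divide out the factor (1 + 0.25 z) = (1 - z/z0) (since 1/z0 = -0.25):
  P(z) = (1 + 0.25 z)(1 + (-0.77) z + (0.96) z^2)
  [check: z-coef -0.77 - (-0.25) = -0.52; z^2-coef 0.96 - (-0.25)(-0.77) = 0.7675; z^3-coef -(-0.25)(0.96) = 0.24.]
Remaining roots from the quadratic factor 1 + (-0.77) z + (0.96) z^2:
  Set 1 + (-0.77) z + (0.96) z^2 = 0, i.e. a z^2 + b z + c = 0 with a = 0.96, b = -0.77, c = 1.
  Discriminant D = b^2 - 4ac = (-0.77)^2 - 4*(0.96)*1 = 0.5929 - (3.84) = -3.2471.
  D < 0, so the roots are the complex-conjugate pair z = (-b +/- i sqrt(-D)) / (2a) = 0.401 +/- 0.9385i.
  For a conjugate pair |z|^2 = z * conj(z) = (product of roots) = c/a = 1/(0.96) = 1.041667, so |z| = sqrt(1.041667) = 1.0206 for both roots.
Moduli of all roots: 4.0000, 1.0206, 1.0206.
All moduli strictly greater than 1? Yes.
Verdict: Invertible.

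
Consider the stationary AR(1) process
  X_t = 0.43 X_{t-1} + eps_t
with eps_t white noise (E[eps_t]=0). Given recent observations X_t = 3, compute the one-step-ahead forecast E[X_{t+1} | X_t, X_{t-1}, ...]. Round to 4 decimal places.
E[X_{t+1} \mid \mathcal F_t] = 1.2900

For an AR(p) model X_t = c + sum_i phi_i X_{t-i} + eps_t, the
one-step-ahead conditional mean is
  E[X_{t+1} | X_t, ...] = c + sum_i phi_i X_{t+1-i}.
Substitute known values:
  E[X_{t+1} | ...] = (0.43) * (3)
                   = 1.2900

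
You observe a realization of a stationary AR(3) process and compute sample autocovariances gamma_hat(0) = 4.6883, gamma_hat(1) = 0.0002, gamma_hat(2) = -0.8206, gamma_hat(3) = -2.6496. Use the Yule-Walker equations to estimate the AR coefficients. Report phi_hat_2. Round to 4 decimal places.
\hat\phi_{2} = -0.1750

The Yule-Walker equations for an AR(p) process read, in matrix form,
  Gamma_p phi = r_p,   with   (Gamma_p)_{ij} = gamma(|i - j|),
                       (r_p)_i = gamma(i),   i,j = 1..p.
Substitute the sample gammas (Toeplitz matrix and right-hand side of size 3):
  Gamma_p = [[4.6883, 0.0002, -0.8206], [0.0002, 4.6883, 0.0002], [-0.8206, 0.0002, 4.6883]]
  r_p     = [0.0002, -0.8206, -2.6496]
Written out (R1..R3):
  (R1) 4.6883 phi_1 + 0.0002 phi_2 - 0.8206 phi_3 = 0.0002
  (R2) 0.0002 phi_1 + 4.6883 phi_2 + 0.0002 phi_3 = -0.8206
  (R3) -0.8206 phi_1 + 0.0002 phi_2 + 4.6883 phi_3 = -2.6496
Gaussian elimination:
  R2 <- R2 - (0.0002/4.6883) R1 = R2 - (0.000043) R1:  4.6883 phi_2 + 0.000235 phi_3 = -0.8206
  R3 <- R3 - (-0.8206/4.6883) R1 = R3 - (-0.175031) R1:  0.000235 phi_2 + 4.544669 phi_3 = -2.649565
  R3 <- R3 - (0.000235/4.6883) R2 = R3 - (0.00005) R2:  4.544669 phi_3 = -2.649524
Back-substitution:
  phi_hat_3 = -2.649524 / 4.544669 = -0.582996
  phi_hat_2 = (-0.8206 - (0.000235)(-0.582996)) / 4.6883 = -0.175002
  phi_hat_1 = (0.0002 - (0.0002)(-0.175002) - (-0.8206)(-0.582996)) / 4.6883 = -0.101993
So phi_hat = [-0.1020, -0.1750, -0.5830].
Therefore phi_hat_2 = -0.1750.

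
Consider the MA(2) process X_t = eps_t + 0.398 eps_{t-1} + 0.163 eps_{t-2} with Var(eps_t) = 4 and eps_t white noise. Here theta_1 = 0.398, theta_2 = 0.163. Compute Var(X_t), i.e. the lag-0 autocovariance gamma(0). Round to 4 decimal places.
\gamma(0) = 4.7399

For an MA(q) process X_t = eps_t + sum_i theta_i eps_{t-i} with
Var(eps_t) = sigma^2, the variance is
  gamma(0) = sigma^2 * (1 + sum_i theta_i^2).
  sum_i theta_i^2 = (0.398)^2 + (0.163)^2 = 0.158404 + 0.026569 = 0.184973.
  gamma(0) = 4 * (1 + 0.184973) = 4 * 1.184973 = 4.739892, which rounds to 4.7399.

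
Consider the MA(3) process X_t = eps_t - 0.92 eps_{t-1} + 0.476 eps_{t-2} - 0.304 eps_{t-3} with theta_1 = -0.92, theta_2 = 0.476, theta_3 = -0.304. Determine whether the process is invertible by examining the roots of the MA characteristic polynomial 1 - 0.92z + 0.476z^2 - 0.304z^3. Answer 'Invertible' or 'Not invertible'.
\text{Invertible}

The MA(q) characteristic polynomial is P(z) = 1 - 0.92z + 0.476z^2 - 0.304z^3.
Invertibility requires all roots to lie outside the unit circle, i.e. |z| > 1 for every root.
Degree 3: look for a simple real root z0 first, then factor out (1 - z/z0) and solve the remaining quadratic.
Testing z0 = 1.25: P(1.25) = 1 + (-0.92)(1.25) + (0.476)(1.25)^2 + (-0.304)(1.25)^3
  = 1 + (-1.15) + (0.74375) + (-0.59375) = 0.  So z_0 = 1.25 is a root, |z_0| = 1.25.
Divide out the factor (1 - 0.8 z) = (1 - z/z0) (since 1/z0 = 0.8):
  P(z) = (1 - 0.8 z)(1 + (-0.12) z + (0.38) z^2)
  [check: z-coef -0.12 - (0.8) = -0.92; z^2-coef 0.38 - (0.8)(-0.12) = 0.476; z^3-coef -(0.8)(0.38) = -0.304.]
Remaining roots from the quadratic factor 1 + (-0.12) z + (0.38) z^2:
  Set 1 + (-0.12) z + (0.38) z^2 = 0, i.e. a z^2 + b z + c = 0 with a = 0.38, b = -0.12, c = 1.
  Discriminant D = b^2 - 4ac = (-0.12)^2 - 4*(0.38)*1 = 0.0144 - (1.52) = -1.5056.
  D < 0, so the roots are the complex-conjugate pair z = (-b +/- i sqrt(-D)) / (2a) = 0.1579 +/- 1.6145i.
  For a conjugate pair |z|^2 = z * conj(z) = (product of roots) = c/a = 1/(0.38) = 2.631579, so |z| = sqrt(2.631579) = 1.6222 for both roots.
Moduli of all roots: 1.2500, 1.6222, 1.6222.
All moduli strictly greater than 1? Yes.
Verdict: Invertible.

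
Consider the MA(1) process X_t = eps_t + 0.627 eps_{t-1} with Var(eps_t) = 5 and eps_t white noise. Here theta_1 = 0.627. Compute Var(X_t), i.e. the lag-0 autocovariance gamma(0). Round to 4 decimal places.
\gamma(0) = 6.9656

For an MA(q) process X_t = eps_t + sum_i theta_i eps_{t-i} with
Var(eps_t) = sigma^2, the variance is
  gamma(0) = sigma^2 * (1 + sum_i theta_i^2).
  sum_i theta_i^2 = (0.627)^2 = 0.393129.
  gamma(0) = 5 * (1 + 0.393129) = 5 * 1.393129 = 6.965645, which rounds to 6.9656.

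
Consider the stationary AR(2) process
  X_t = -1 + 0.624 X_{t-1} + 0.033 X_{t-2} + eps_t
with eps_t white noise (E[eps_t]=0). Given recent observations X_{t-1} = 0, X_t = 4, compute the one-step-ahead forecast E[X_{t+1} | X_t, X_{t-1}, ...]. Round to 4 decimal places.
E[X_{t+1} \mid \mathcal F_t] = 1.4960

For an AR(p) model X_t = c + sum_i phi_i X_{t-i} + eps_t, the
one-step-ahead conditional mean is
  E[X_{t+1} | X_t, ...] = c + sum_i phi_i X_{t+1-i}.
Substitute known values:
  E[X_{t+1} | ...] = -1 + (0.624) * (4) + (0.033) * (0)
                   = 1.4960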